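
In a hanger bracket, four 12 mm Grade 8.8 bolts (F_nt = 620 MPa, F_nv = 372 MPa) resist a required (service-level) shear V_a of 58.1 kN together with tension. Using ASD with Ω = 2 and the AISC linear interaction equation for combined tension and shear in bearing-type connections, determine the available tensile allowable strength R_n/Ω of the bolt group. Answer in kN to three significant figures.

85.5 kN

A_b = π·12²/4 = 113.1 mm²; f_rv = 58.1 × 1000 / (4 × 113.1) = 128.4 MPa.
F'_nt = 1.3 F_nt − (Ω F_nt / F_nv) f_rv = 1.3·620 − (2·620/372)·128.4 = 377.9 MPa, capped at F_nt → F'_nt = 377.9 MPa.
R_n = F'_nt · A_b · n = 377.9 × 113.1 × 4 / 1000 = 171 kN.
Allowable strength R_n/Ω = 171 / 2 = 85.5 kN.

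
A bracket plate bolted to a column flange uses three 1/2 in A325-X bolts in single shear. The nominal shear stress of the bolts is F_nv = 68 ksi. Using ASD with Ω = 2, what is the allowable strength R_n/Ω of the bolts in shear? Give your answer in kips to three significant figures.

20 kips

A_b = π × 0.5² / 4 = 0.1963 in².
R_n = F_nv · A_b · n · n_s = 68 × 0.1963 × 3 × 1 = 40.06 kips.
Allowable strength R_n/Ω = 40.06 / 2 = 20 kips.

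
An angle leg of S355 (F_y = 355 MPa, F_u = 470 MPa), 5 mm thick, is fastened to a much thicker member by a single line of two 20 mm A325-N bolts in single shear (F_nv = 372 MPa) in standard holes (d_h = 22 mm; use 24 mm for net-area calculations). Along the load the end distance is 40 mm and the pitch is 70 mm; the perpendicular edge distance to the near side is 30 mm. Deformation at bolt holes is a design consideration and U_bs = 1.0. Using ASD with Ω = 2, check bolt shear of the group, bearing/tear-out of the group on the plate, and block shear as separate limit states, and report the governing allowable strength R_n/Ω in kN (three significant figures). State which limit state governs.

73.3 kN (block shear governs)

Bolt shear: A_b = π·20²/4 = 314.2 mm²; R_n = 372 × 314.2 × 2 × 1 / 1000 = 233.7 kN → 233.7 / 2 = 117 kN.
Bearing: edge l_c = 29, r_n = 81.78 kN; interior l_c = 48, r_n = 112.8 kN; R_n = 81.78 + 1·112.8 = 194.6 kN → 97.3 kN.
Block shear: A_gv = 550, A_nv = 370, A_nt = 90 mm²; R_n = min(0.6F_uA_nv, 0.6F_yA_gv) + U_bs·F_u·A_nt = 146.6 kN → 73.3 kN.
Block shear governs: 73.3 kN.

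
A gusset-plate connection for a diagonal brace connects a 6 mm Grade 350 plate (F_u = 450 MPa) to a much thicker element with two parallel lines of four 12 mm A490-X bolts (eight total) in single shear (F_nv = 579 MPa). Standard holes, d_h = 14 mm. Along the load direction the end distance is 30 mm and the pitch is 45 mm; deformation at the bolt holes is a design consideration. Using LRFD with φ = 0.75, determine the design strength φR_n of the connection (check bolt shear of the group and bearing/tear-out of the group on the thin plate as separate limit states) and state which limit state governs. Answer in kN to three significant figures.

Bolt shear: A_b = π·12²/4 = 113.1 mm²; R_n = 579 × 113.1 × 8 × 1 / 1000 = 523.9 kN → 0.75 × 523.9 = 393 kN.
Bearing (1.2 l_c t F_u ≤ 2.4 d t F_u): upper limit = 2.4·12·6·450 / 1000 = 77.76 kN.
  Edge l_c = 30 − 14/2 = 23 → r_n = 74.52 kN; interior l_c = 45 − 14 = 31 → r_n = 77.76 kN.
  R_n,bearing = 2·74.52 + 6·77.76 = 615.6 kN → 0.75 × 615.6 = 462 kN.
Bolt shear governs: 393 kN.

393 kN (bolt shear governs)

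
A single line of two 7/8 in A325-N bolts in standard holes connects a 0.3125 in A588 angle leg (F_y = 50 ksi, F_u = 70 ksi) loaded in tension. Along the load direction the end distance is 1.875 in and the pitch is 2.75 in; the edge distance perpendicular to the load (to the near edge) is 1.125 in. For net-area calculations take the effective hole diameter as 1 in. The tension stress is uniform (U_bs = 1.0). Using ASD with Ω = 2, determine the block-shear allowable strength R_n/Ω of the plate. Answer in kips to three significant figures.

Shear plane L_v = 1.875 + 1·2.75 = 4.625 in; A_gv = 4.625 × 0.3125 = 1.445 in².
A_nv = (4.625 − 1.5·1) × 0.3125 = 0.9766 in².
A_nt = (1.125 − 0.5·1) × 0.3125 = 0.1953 in².
0.6 F_u A_nv = 41.02 kips; 0.6 F_y A_gv = 43.36 kips → shear rupture governs the shear term.
R_n = 41.02 + 1.0 × 70 × 0.1953 = 54.69 kips.
Allowable strength R_n/Ω = 54.69 / 2 = 27.3 kips.

27.3 kips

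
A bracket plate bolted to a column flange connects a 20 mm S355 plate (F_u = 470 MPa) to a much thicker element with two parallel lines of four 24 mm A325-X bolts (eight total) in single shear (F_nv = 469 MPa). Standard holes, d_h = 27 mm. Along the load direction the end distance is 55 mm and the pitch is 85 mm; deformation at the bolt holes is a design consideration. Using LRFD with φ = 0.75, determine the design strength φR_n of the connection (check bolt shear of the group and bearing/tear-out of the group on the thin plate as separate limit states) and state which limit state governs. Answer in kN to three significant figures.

1270 kN (bolt shear governs)

Bolt shear: A_b = π·24²/4 = 452.4 mm²; R_n = 469 × 452.4 × 8 × 1 / 1000 = 1697 kN → 0.75 × 1697 = 1270 kN.
Bearing (1.2 l_c t F_u ≤ 2.4 d t F_u): upper limit = 2.4·24·20·470 / 1000 = 541.4 kN.
  Edge l_c = 55 − 27/2 = 41.5 → r_n = 468.1 kN; interior l_c = 85 − 27 = 58 → r_n = 541.4 kN.
  R_n,bearing = 2·468.1 + 6·541.4 = 4185 kN → 0.75 × 4185 = 3140 kN.
Bolt shear governs: 1270 kN.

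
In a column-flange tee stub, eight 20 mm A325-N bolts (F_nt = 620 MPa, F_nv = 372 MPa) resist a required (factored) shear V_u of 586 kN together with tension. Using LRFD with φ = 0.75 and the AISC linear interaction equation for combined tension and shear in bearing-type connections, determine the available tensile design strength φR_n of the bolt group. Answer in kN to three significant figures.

543 kN

A_b = π·20²/4 = 314.2 mm²; f_rv = 586 × 1000 / (8 × 314.2) = 233.2 MPa.
F'_nt = 1.3 F_nt − (F_nt / φF_nv) f_rv = 1.3·620 − (620/(0.75·372))·233.2 = 287.9 MPa, capped at F_nt → F'_nt = 287.9 MPa.
R_n = F'_nt · A_b · n = 287.9 × 314.2 × 8 / 1000 = 723.5 kN.
Design strength φR_n = 0.75 × 723.5 = 543 kN.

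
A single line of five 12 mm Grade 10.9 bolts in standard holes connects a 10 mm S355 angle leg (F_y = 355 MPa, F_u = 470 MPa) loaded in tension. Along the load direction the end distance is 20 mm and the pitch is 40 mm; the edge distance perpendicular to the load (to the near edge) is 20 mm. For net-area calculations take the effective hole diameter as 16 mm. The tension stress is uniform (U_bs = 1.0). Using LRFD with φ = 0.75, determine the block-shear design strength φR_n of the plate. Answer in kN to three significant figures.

Shear plane L_v = 20 + 4·40 = 180 mm; A_gv = 180 × 10 = 1800 mm².
A_nv = (180 − 4.5·16) × 10 = 1080 mm².
A_nt = (20 − 0.5·16) × 10 = 120 mm².
0.6 F_u A_nv = 304.6 kN; 0.6 F_y A_gv = 383.4 kN → shear rupture governs the shear term.
R_n = 304.6 + 1.0 × 470 × 120 / 1000 = 361 kN.
Design strength φR_n = 0.75 × 361 = 271 kN.

271 kN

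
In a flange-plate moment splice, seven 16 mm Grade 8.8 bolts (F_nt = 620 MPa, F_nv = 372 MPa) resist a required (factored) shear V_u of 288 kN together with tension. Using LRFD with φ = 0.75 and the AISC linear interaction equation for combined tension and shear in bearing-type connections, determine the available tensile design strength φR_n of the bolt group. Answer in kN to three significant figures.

A_b = π·16²/4 = 201.1 mm²; f_rv = 288 × 1000 / (7 × 201.1) = 204.6 MPa.
F'_nt = 1.3 F_nt − (F_nt / φF_nv) f_rv = 1.3·620 − (620/(0.75·372))·204.6 = 351.3 MPa, capped at F_nt → F'_nt = 351.3 MPa.
R_n = F'_nt · A_b · n = 351.3 × 201.1 × 7 / 1000 = 494.4 kN.
Design strength φR_n = 0.75 × 494.4 = 371 kN.

371 kN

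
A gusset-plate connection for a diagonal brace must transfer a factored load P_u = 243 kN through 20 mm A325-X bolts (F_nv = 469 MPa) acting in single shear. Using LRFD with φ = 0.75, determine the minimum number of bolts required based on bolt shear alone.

3 bolts

A_b = π·20²/4 = 314.2 mm².
Per-bolt design strength φR_n = 0.75 × 469 × 314.2 × 1 / 1000 = 110.5 kN.
n ≥ 243 / 110.5 = 2.199 → use 3 bolts.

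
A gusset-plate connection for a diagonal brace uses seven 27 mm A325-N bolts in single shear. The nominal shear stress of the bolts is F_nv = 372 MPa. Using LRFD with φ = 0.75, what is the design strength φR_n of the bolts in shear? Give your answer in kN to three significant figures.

A_b = π × 27² / 4 = 572.6 mm².
R_n = F_nv · A_b · n · n_s = 372 × 572.6 × 7 × 1 / 1000 = 1491 kN.
Design strength φR_n = 0.75 × 1491 = 1120 kN.

1120 kN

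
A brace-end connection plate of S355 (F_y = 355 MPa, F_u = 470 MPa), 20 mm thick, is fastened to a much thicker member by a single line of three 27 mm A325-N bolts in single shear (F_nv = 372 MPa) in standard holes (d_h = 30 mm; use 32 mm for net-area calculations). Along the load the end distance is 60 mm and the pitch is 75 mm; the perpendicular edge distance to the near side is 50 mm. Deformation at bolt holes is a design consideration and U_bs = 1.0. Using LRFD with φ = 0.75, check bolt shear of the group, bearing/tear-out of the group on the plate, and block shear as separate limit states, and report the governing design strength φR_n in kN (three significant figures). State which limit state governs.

479 kN (bolt shear governs)

Bolt shear: A_b = π·27²/4 = 572.6 mm²; R_n = 372 × 572.6 × 3 × 1 / 1000 = 639 kN → 0.75 × 639 = 479 kN.
Bearing: edge l_c = 45, r_n = 507.6 kN; interior l_c = 45, r_n = 507.6 kN; R_n = 507.6 + 2·507.6 = 1523 kN → 1140 kN.
Block shear: A_gv = 4200, A_nv = 2600, A_nt = 680 mm²; R_n = min(0.6F_uA_nv, 0.6F_yA_gv) + U_bs·F_u·A_nt = 1053 kN → 790 kN.
Bolt shear governs: 479 kN.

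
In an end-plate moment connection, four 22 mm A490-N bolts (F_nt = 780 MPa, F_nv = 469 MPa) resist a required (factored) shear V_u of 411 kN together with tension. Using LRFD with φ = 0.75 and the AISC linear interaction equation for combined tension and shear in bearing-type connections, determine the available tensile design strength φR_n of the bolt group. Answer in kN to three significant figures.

473 kN

A_b = π·22²/4 = 380.1 mm²; f_rv = 411 × 1000 / (4 × 380.1) = 270.3 MPa.
F'_nt = 1.3 F_nt − (F_nt / φF_nv) f_rv = 1.3·780 − (780/(0.75·469))·270.3 = 414.6 MPa, capped at F_nt → F'_nt = 414.6 MPa.
R_n = F'_nt · A_b · n = 414.6 × 380.1 × 4 / 1000 = 630.4 kN.
Design strength φR_n = 0.75 × 630.4 = 473 kN.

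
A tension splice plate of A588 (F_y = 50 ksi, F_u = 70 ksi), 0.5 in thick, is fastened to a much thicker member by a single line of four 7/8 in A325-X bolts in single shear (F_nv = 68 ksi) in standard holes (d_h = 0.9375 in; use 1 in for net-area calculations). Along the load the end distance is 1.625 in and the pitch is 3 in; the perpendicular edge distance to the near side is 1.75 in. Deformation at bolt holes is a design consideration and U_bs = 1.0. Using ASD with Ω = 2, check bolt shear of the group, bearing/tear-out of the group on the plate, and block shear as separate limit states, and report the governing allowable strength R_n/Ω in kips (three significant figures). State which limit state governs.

81.8 kips (bolt shear governs)

Bolt shear: A_b = π·0.875²/4 = 0.6013 in²; R_n = 68 × 0.6013 × 4 × 1 = 163.6 kips → 163.6 / 2 = 81.8 kips.
Bearing: edge l_c = 1.156, r_n = 48.56 kips; interior l_c = 2.062, r_n = 73.5 kips; R_n = 48.56 + 3·73.5 = 269.1 kips → 135 kips.
Block shear: A_gv = 5.312, A_nv = 3.562, A_nt = 0.625 in²; R_n = min(0.6F_uA_nv, 0.6F_yA_gv) + U_bs·F_u·A_nt = 193.4 kips → 96.7 kips.
Bolt shear governs: 81.8 kips.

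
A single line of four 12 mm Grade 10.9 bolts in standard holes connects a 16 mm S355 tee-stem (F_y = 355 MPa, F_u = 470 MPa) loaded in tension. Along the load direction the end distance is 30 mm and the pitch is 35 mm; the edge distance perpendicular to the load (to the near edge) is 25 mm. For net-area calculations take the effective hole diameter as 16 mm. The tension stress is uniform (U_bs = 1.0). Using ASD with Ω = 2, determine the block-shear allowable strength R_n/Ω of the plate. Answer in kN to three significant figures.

Shear plane L_v = 30 + 3·35 = 135 mm; A_gv = 135 × 16 = 2160 mm².
A_nv = (135 − 3.5·16) × 16 = 1264 mm².
A_nt = (25 − 0.5·16) × 16 = 272 mm².
0.6 F_u A_nv = 356.4 kN; 0.6 F_y A_gv = 460.1 kN → shear rupture governs the shear term.
R_n = 356.4 + 1.0 × 470 × 272 / 1000 = 484.3 kN.
Allowable strength R_n/Ω = 484.3 / 2 = 242 kN.

242 kN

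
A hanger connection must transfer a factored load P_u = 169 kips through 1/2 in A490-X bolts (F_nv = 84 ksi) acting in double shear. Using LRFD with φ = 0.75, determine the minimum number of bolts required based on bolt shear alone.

7 bolts

A_b = π·0.5²/4 = 0.1963 in².
Per-bolt design strength φR_n = 0.75 × 84 × 0.1963 × 2 = 24.74 kips.
n ≥ 169 / 24.74 = 6.831 → use 7 bolts.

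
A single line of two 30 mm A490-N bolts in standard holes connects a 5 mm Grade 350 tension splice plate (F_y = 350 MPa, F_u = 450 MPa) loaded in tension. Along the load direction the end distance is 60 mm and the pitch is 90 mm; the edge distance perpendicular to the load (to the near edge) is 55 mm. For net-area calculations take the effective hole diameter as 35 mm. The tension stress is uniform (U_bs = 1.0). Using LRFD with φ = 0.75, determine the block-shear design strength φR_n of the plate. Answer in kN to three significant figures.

162 kN

Shear plane L_v = 60 + 1·90 = 150 mm; A_gv = 150 × 5 = 750 mm².
A_nv = (150 − 1.5·35) × 5 = 487.5 mm².
A_nt = (55 − 0.5·35) × 5 = 187.5 mm².
0.6 F_u A_nv = 131.6 kN; 0.6 F_y A_gv = 157.5 kN → shear rupture governs the shear term.
R_n = 131.6 + 1.0 × 450 × 187.5 / 1000 = 216 kN.
Design strength φR_n = 0.75 × 216 = 162 kN.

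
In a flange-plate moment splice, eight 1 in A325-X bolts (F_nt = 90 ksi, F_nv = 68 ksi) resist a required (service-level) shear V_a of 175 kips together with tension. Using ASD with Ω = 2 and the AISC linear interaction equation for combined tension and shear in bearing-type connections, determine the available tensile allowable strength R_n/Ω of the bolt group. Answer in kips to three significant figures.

A_b = π·1²/4 = 0.7854 in²; f_rv = 175 / (8 × 0.7854) = 27.85 ksi.
F'_nt = 1.3 F_nt − (Ω F_nt / F_nv) f_rv = 1.3·90 − (2·90/68)·27.85 = 43.27 ksi, capped at F_nt → F'_nt = 43.27 ksi.
R_n = F'_nt · A_b · n = 43.27 × 0.7854 × 8 = 271.9 kips.
Allowable strength R_n/Ω = 271.9 / 2 = 136 kips.

136 kips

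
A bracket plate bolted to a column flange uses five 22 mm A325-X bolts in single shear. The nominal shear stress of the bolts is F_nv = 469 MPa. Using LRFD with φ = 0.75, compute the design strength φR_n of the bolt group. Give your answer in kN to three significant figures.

A_b = π × 22² / 4 = 380.1 mm².
R_n = F_nv · A_b · n · n_s = 469 × 380.1 × 5 × 1 / 1000 = 891.4 kN.
Design strength φR_n = 0.75 × 891.4 = 669 kN.

669 kN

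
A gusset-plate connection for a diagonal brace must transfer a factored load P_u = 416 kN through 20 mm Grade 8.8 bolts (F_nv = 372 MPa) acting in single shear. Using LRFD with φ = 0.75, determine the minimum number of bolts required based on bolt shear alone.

A_b = π·20²/4 = 314.2 mm².
Per-bolt design strength φR_n = 0.75 × 372 × 314.2 × 1 / 1000 = 87.65 kN.
n ≥ 416 / 87.65 = 4.746 → use 5 bolts.

5 bolts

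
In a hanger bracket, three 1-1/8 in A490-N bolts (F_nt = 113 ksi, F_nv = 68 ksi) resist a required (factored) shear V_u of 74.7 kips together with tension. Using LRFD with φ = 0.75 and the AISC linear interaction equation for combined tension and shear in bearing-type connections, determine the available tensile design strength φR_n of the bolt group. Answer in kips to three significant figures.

A_b = π·1.125²/4 = 0.994 in²; f_rv = 74.7 / (3 × 0.994) = 25.05 ksi.
F'_nt = 1.3 F_nt − (F_nt / φF_nv) f_rv = 1.3·113 − (113/(0.75·68))·25.05 = 91.4 ksi, capped at F_nt → F'_nt = 91.4 ksi.
R_n = F'_nt · A_b · n = 91.4 × 0.994 × 3 = 272.6 kips.
Design strength φR_n = 0.75 × 272.6 = 204 kips.

204 kips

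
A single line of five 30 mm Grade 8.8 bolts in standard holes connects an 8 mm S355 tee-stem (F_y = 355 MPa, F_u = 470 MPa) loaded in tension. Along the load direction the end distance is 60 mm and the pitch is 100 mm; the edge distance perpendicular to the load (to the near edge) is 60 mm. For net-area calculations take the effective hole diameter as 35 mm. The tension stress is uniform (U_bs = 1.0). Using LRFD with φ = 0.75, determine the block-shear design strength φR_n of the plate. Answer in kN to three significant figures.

Shear plane L_v = 60 + 4·100 = 460 mm; A_gv = 460 × 8 = 3680 mm².
A_nv = (460 − 4.5·35) × 8 = 2420 mm².
A_nt = (60 − 0.5·35) × 8 = 340 mm².
0.6 F_u A_nv = 682.4 kN; 0.6 F_y A_gv = 783.8 kN → shear rupture governs the shear term.
R_n = 682.4 + 1.0 × 470 × 340 / 1000 = 842.2 kN.
Design strength φR_n = 0.75 × 842.2 = 632 kN.

632 kN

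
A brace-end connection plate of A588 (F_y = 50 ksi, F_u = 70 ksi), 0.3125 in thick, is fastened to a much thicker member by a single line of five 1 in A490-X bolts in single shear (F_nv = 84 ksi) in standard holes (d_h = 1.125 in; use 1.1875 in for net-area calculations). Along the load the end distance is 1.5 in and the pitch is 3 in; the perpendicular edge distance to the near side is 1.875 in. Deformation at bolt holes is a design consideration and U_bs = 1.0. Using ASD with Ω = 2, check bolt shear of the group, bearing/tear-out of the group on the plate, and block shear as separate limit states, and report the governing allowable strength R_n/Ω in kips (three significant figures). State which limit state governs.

Bolt shear: A_b = π·1²/4 = 0.7854 in²; R_n = 84 × 0.7854 × 5 × 1 = 329.9 kips → 329.9 / 2 = 165 kips.
Bearing: edge l_c = 0.9375, r_n = 24.61 kips; interior l_c = 1.875, r_n = 49.22 kips; R_n = 24.61 + 4·49.22 = 221.5 kips → 111 kips.
Block shear: A_gv = 4.219, A_nv = 2.549, A_nt = 0.4004 in²; R_n = min(0.6F_uA_nv, 0.6F_yA_gv) + U_bs·F_u·A_nt = 135.1 kips → 67.5 kips.
Block shear governs: 67.5 kips.

67.5 kips (block shear governs)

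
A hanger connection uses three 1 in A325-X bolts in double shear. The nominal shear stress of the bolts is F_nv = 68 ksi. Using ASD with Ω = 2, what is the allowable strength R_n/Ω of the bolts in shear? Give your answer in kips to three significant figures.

160 kips

A_b = π × 1² / 4 = 0.7854 in².
R_n = F_nv · A_b · n · n_s = 68 × 0.7854 × 3 × 2 = 320.4 kips.
Allowable strength R_n/Ω = 320.4 / 2 = 160 kips.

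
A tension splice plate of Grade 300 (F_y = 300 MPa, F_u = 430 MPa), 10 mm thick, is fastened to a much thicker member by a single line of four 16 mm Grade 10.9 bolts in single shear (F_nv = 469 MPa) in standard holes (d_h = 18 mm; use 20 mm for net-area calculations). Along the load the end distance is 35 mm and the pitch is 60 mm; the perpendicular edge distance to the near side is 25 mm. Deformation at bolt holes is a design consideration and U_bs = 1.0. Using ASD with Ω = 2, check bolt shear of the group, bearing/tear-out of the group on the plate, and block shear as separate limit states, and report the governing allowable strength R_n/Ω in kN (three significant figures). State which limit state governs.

Bolt shear: A_b = π·16²/4 = 201.1 mm²; R_n = 469 × 201.1 × 4 × 1 / 1000 = 377.2 kN → 377.2 / 2 = 189 kN.
Bearing: edge l_c = 26, r_n = 134.2 kN; interior l_c = 42, r_n = 165.1 kN; R_n = 134.2 + 3·165.1 = 629.5 kN → 315 kN.
Block shear: A_gv = 2150, A_nv = 1450, A_nt = 150 mm²; R_n = min(0.6F_uA_nv, 0.6F_yA_gv) + U_bs·F_u·A_nt = 438.6 kN → 219 kN.
Bolt shear governs: 189 kN.

189 kN (bolt shear governs)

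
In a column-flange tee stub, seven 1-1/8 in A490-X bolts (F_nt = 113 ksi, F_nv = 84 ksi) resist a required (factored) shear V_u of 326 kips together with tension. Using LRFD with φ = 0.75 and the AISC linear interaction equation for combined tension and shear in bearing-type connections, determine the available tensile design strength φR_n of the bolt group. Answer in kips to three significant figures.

328 kips

A_b = π·1.125²/4 = 0.994 in²; f_rv = 326 / (7 × 0.994) = 46.85 ksi.
F'_nt = 1.3 F_nt − (F_nt / φF_nv) f_rv = 1.3·113 − (113/(0.75·84))·46.85 = 62.86 ksi, capped at F_nt → F'_nt = 62.86 ksi.
R_n = F'_nt · A_b · n = 62.86 × 0.994 × 7 = 437.4 kips.
Design strength φR_n = 0.75 × 437.4 = 328 kips.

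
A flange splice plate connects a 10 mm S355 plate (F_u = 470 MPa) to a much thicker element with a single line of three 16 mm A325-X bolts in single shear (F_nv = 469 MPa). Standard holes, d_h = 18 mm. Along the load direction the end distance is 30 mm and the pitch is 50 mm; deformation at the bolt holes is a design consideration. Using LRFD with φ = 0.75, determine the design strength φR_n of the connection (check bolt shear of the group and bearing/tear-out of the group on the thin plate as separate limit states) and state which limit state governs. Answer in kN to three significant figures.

Bolt shear: A_b = π·16²/4 = 201.1 mm²; R_n = 469 × 201.1 × 3 × 1 / 1000 = 282.9 kN → 0.75 × 282.9 = 212 kN.
Bearing (1.2 l_c t F_u ≤ 2.4 d t F_u): upper limit = 2.4·16·10·470 / 1000 = 180.5 kN.
  Edge l_c = 30 − 18/2 = 21 → r_n = 118.4 kN; interior l_c = 50 − 18 = 32 → r_n = 180.5 kN.
  R_n,bearing = 1·118.4 + 2·180.5 = 479.4 kN → 0.75 × 479.4 = 360 kN.
Bolt shear governs: 212 kN.

212 kN (bolt shear governs)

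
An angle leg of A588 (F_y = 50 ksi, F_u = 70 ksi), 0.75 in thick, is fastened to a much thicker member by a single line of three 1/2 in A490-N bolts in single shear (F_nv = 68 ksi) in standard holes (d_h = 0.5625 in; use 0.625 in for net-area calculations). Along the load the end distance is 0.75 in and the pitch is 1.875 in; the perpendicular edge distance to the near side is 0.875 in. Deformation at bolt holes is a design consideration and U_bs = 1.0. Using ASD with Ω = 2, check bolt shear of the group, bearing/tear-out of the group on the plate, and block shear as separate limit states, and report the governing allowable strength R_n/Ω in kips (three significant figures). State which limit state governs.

20 kips (bolt shear governs)

Bolt shear: A_b = π·0.5²/4 = 0.1963 in²; R_n = 68 × 0.1963 × 3 × 1 = 40.06 kips → 40.06 / 2 = 20 kips.
Bearing: edge l_c = 0.4688, r_n = 29.53 kips; interior l_c = 1.312, r_n = 63 kips; R_n = 29.53 + 2·63 = 155.5 kips → 77.8 kips.
Block shear: A_gv = 3.375, A_nv = 2.203, A_nt = 0.4219 in²; R_n = min(0.6F_uA_nv, 0.6F_yA_gv) + U_bs·F_u·A_nt = 122.1 kips → 61 kips.
Bolt shear governs: 20 kips.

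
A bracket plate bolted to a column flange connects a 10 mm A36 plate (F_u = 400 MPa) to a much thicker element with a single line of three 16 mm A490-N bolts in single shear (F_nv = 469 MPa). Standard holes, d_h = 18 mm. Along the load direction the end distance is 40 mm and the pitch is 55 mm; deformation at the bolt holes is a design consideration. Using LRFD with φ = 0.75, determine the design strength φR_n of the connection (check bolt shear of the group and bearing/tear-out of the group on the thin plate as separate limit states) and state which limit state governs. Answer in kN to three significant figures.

Bolt shear: A_b = π·16²/4 = 201.1 mm²; R_n = 469 × 201.1 × 3 × 1 / 1000 = 282.9 kN → 0.75 × 282.9 = 212 kN.
Bearing (1.2 l_c t F_u ≤ 2.4 d t F_u): upper limit = 2.4·16·10·400 / 1000 = 153.6 kN.
  Edge l_c = 40 − 18/2 = 31 → r_n = 148.8 kN; interior l_c = 55 − 18 = 37 → r_n = 153.6 kN.
  R_n,bearing = 1·148.8 + 2·153.6 = 456 kN → 0.75 × 456 = 342 kN.
Bolt shear governs: 212 kN.

212 kN (bolt shear governs)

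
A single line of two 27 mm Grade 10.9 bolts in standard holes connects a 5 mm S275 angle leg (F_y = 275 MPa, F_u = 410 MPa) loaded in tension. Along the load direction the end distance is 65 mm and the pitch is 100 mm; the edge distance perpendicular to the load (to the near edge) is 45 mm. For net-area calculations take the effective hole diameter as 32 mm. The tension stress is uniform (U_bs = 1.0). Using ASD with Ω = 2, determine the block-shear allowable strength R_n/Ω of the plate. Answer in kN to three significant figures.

97.8 kN

Shear plane L_v = 65 + 1·100 = 165 mm; A_gv = 165 × 5 = 825 mm².
A_nv = (165 − 1.5·32) × 5 = 585 mm².
A_nt = (45 − 0.5·32) × 5 = 145 mm².
0.6 F_u A_nv = 143.9 kN; 0.6 F_y A_gv = 136.1 kN → shear yielding governs the shear term.
R_n = 136.1 + 1.0 × 410 × 145 / 1000 = 195.6 kN.
Allowable strength R_n/Ω = 195.6 / 2 = 97.8 kN.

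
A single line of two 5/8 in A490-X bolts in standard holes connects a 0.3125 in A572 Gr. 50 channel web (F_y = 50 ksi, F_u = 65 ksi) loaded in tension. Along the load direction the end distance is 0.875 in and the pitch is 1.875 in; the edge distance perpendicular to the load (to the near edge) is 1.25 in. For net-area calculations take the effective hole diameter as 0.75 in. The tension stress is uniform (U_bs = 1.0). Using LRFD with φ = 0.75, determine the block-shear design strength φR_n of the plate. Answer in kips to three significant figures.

28.2 kips

Shear plane L_v = 0.875 + 1·1.875 = 2.75 in; A_gv = 2.75 × 0.3125 = 0.8594 in².
A_nv = (2.75 − 1.5·0.75) × 0.3125 = 0.5078 in².
A_nt = (1.25 − 0.5·0.75) × 0.3125 = 0.2734 in².
0.6 F_u A_nv = 19.8 kips; 0.6 F_y A_gv = 25.78 kips → shear rupture governs the shear term.
R_n = 19.8 + 1.0 × 65 × 0.2734 = 37.58 kips.
Design strength φR_n = 0.75 × 37.58 = 28.2 kips.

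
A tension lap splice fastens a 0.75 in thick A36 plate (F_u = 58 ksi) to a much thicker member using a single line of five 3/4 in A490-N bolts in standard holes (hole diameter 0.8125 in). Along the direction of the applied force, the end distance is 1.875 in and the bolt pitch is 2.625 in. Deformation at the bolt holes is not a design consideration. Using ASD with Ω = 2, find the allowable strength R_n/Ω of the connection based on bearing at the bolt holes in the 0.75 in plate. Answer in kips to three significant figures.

244 kips

Per bolt r_n = 1.5 l_c t F_u ≤ 3.0 d t F_u; upper limit = 3.0 × 0.75 × 0.75 × 58 = 97.88 kips.
Edge bolt: l_c = 1.875 − 0.8125/2 = 1.469 in → 1.5 × 1.469 × 0.75 × 58 = 95.84 → r_n = 95.84 kips.
Interior bolts: l_c = 2.625 − 0.8125 = 1.812 in → 1.5 × 1.812 × 0.75 × 58 = 118.3 → r_n = 97.88 kips.
R_n = 1 × 95.84 + 4 × 97.88 = 487.3 kips.
Allowable strength R_n/Ω = 487.3 / 2 = 244 kips.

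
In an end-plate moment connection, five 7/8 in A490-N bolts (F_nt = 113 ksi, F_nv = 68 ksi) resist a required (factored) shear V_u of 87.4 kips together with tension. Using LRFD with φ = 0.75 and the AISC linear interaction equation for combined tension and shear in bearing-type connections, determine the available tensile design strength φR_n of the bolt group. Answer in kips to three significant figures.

A_b = π·0.875²/4 = 0.6013 in²; f_rv = 87.4 / (5 × 0.6013) = 29.07 ksi.
F'_nt = 1.3 F_nt − (F_nt / φF_nv) f_rv = 1.3·113 − (113/(0.75·68))·29.07 = 82.49 ksi, capped at F_nt → F'_nt = 82.49 ksi.
R_n = F'_nt · A_b · n = 82.49 × 0.6013 × 5 = 248 kips.
Design strength φR_n = 0.75 × 248 = 186 kips.

186 kips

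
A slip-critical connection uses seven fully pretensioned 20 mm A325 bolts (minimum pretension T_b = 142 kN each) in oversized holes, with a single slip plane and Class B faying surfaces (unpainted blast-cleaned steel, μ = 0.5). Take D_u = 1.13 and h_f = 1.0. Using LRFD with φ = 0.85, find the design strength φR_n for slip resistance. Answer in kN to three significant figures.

477 kN

R_n = μ · D_u · h_f · T_b · n_s · n_b = 0.5 × 1.13 × 1.0 × 142 × 1 × 7 = 561.6 kN.
Design strength φR_n = 0.85 × 561.6 = 477 kN.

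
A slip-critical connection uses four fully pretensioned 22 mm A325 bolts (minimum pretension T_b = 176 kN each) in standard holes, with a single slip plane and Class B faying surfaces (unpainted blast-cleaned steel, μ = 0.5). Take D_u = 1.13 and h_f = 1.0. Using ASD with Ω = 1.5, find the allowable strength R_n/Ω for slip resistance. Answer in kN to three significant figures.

265 kN

R_n = μ · D_u · h_f · T_b · n_s · n_b = 0.5 × 1.13 × 1.0 × 176 × 1 × 4 = 397.8 kN.
Allowable strength R_n/Ω = 397.8 / 1.5 = 265 kN.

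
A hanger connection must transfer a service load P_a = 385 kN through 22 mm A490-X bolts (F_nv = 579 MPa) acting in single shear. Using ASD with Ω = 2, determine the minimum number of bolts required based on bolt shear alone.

4 bolts

A_b = π·22²/4 = 380.1 mm².
Per-bolt allowable strength R_n/Ω = 579 × 380.1 × 1 / 1000 / 2 = 110 kN.
n ≥ 385 / 110 = 3.498 → use 4 bolts.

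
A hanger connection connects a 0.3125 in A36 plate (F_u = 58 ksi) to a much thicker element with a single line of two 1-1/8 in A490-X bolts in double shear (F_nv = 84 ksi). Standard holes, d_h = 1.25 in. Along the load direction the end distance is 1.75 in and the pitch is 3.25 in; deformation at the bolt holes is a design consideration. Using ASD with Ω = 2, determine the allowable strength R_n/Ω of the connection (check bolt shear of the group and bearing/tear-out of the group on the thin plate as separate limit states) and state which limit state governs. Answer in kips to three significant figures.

34 kips (bearing governs)

Bolt shear: A_b = π·1.125²/4 = 0.994 in²; R_n = 84 × 0.994 × 2 × 2 = 334 kips → 334 / 2 = 167 kips.
Bearing (1.2 l_c t F_u ≤ 2.4 d t F_u): upper limit = 2.4·1.125·0.3125·58 = 48.94 kips.
  Edge l_c = 1.75 − 1.25/2 = 1.125 → r_n = 24.47 kips; interior l_c = 3.25 − 1.25 = 2 → r_n = 43.5 kips.
  R_n,bearing = 1·24.47 + 1·43.5 = 67.97 kips → 67.97 / 2 = 34 kips.
Bearing governs: 34 kips.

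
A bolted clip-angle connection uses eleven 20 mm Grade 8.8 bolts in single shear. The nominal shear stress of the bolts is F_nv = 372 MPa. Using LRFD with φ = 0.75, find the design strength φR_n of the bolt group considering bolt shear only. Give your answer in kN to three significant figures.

964 kN

A_b = π × 20² / 4 = 314.2 mm².
R_n = F_nv · A_b · n · n_s = 372 × 314.2 × 11 × 1 / 1000 = 1286 kN.
Design strength φR_n = 0.75 × 1286 = 964 kN.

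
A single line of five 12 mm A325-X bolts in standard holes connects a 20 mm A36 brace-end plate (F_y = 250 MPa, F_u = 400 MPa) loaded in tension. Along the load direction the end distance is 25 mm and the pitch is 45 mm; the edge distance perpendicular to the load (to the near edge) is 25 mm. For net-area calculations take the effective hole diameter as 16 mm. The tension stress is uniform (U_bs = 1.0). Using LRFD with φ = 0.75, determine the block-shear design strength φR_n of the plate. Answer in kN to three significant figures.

563 kN

Shear plane L_v = 25 + 4·45 = 205 mm; A_gv = 205 × 20 = 4100 mm².
A_nv = (205 − 4.5·16) × 20 = 2660 mm².
A_nt = (25 − 0.5·16) × 20 = 340 mm².
0.6 F_u A_nv = 638.4 kN; 0.6 F_y A_gv = 615 kN → shear yielding governs the shear term.
R_n = 615 + 1.0 × 400 × 340 / 1000 = 751 kN.
Design strength φR_n = 0.75 × 751 = 563 kN.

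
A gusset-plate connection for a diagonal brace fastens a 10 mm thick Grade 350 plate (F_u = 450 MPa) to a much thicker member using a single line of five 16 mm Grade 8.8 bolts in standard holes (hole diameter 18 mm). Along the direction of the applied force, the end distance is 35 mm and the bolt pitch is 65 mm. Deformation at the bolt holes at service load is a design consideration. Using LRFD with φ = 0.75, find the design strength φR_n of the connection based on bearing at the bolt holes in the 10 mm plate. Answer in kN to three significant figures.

Per bolt r_n = 1.2 l_c t F_u ≤ 2.4 d t F_u; upper limit = 2.4 × 16 × 10 × 450 / 1000 = 172.8 kN.
Edge bolt: l_c = 35 − 18/2 = 26 mm → 1.2 × 26 × 10 × 450 / 1000 = 140.4 → r_n = 140.4 kN.
Interior bolts: l_c = 65 − 18 = 47 mm → 1.2 × 47 × 10 × 450 / 1000 = 253.8 → r_n = 172.8 kN.
R_n = 1 × 140.4 + 4 × 172.8 = 831.6 kN.
Design strength φR_n = 0.75 × 831.6 = 624 kN.

624 kN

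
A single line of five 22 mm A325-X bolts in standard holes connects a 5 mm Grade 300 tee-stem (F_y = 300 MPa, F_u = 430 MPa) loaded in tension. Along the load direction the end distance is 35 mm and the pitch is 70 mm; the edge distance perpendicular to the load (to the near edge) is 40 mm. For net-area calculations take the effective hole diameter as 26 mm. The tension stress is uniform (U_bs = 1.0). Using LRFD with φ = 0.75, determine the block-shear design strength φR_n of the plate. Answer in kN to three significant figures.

235 kN

Shear plane L_v = 35 + 4·70 = 315 mm; A_gv = 315 × 5 = 1575 mm².
A_nv = (315 − 4.5·26) × 5 = 990 mm².
A_nt = (40 − 0.5·26) × 5 = 135 mm².
0.6 F_u A_nv = 255.4 kN; 0.6 F_y A_gv = 283.5 kN → shear rupture governs the shear term.
R_n = 255.4 + 1.0 × 430 × 135 / 1000 = 313.5 kN.
Design strength φR_n = 0.75 × 313.5 = 235 kN.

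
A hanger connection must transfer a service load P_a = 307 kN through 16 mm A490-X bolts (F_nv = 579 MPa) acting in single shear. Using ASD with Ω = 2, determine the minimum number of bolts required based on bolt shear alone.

A_b = π·16²/4 = 201.1 mm².
Per-bolt allowable strength R_n/Ω = 579 × 201.1 × 1 / 1000 / 2 = 58.21 kN.
n ≥ 307 / 58.21 = 5.274 → use 6 bolts.

6 bolts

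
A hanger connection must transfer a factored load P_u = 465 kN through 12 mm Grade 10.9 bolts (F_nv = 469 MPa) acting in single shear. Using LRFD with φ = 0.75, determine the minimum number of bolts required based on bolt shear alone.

A_b = π·12²/4 = 113.1 mm².
Per-bolt design strength φR_n = 0.75 × 469 × 113.1 × 1 / 1000 = 39.78 kN.
n ≥ 465 / 39.78 = 11.69 → use 12 bolts.

12 bolts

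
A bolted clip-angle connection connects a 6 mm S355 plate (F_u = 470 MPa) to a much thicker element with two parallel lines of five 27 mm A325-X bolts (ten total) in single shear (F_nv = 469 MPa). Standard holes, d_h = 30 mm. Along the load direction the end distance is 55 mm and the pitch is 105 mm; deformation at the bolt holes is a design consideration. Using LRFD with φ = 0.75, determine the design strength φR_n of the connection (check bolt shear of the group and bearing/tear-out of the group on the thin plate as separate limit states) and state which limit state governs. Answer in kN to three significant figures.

Bolt shear: A_b = π·27²/4 = 572.6 mm²; R_n = 469 × 572.6 × 10 × 1 / 1000 = 2685 kN → 0.75 × 2685 = 2010 kN.
Bearing (1.2 l_c t F_u ≤ 2.4 d t F_u): upper limit = 2.4·27·6·470 / 1000 = 182.7 kN.
  Edge l_c = 55 − 30/2 = 40 → r_n = 135.4 kN; interior l_c = 105 − 30 = 75 → r_n = 182.7 kN.
  R_n,bearing = 2·135.4 + 8·182.7 = 1733 kN → 0.75 × 1733 = 1300 kN.
Bearing governs: 1300 kN.

1300 kN (bearing governs)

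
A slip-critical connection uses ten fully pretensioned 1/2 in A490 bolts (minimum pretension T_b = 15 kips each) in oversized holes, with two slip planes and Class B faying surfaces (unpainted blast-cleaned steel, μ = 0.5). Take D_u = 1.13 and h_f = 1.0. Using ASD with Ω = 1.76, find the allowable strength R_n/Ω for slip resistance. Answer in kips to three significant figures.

96.3 kips

R_n = μ · D_u · h_f · T_b · n_s · n_b = 0.5 × 1.13 × 1.0 × 15 × 2 × 10 = 169.5 kips.
Allowable strength R_n/Ω = 169.5 / 1.76 = 96.3 kips.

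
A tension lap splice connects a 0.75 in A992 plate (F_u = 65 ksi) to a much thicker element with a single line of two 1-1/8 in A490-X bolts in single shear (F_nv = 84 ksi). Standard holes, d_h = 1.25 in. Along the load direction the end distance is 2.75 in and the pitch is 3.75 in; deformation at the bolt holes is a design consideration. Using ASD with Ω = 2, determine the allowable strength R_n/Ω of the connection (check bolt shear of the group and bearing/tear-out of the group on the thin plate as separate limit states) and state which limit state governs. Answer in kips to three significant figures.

Bolt shear: A_b = π·1.125²/4 = 0.994 in²; R_n = 84 × 0.994 × 2 × 1 = 167 kips → 167 / 2 = 83.5 kips.
Bearing (1.2 l_c t F_u ≤ 2.4 d t F_u): upper limit = 2.4·1.125·0.75·65 = 131.6 kips.
  Edge l_c = 2.75 − 1.25/2 = 2.125 → r_n = 124.3 kips; interior l_c = 3.75 − 1.25 = 2.5 → r_n = 131.6 kips.
  R_n,bearing = 1·124.3 + 1·131.6 = 255.9 kips → 255.9 / 2 = 128 kips.
Bolt shear governs: 83.5 kips.

83.5 kips (bolt shear governs)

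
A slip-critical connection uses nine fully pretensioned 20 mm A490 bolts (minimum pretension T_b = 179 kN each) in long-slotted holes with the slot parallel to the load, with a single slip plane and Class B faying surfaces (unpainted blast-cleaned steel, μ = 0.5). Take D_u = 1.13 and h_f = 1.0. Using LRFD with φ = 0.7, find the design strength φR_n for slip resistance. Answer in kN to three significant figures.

R_n = μ · D_u · h_f · T_b · n_s · n_b = 0.5 × 1.13 × 1.0 × 179 × 1 × 9 = 910.2 kN.
Design strength φR_n = 0.7 × 910.2 = 637 kN.

637 kN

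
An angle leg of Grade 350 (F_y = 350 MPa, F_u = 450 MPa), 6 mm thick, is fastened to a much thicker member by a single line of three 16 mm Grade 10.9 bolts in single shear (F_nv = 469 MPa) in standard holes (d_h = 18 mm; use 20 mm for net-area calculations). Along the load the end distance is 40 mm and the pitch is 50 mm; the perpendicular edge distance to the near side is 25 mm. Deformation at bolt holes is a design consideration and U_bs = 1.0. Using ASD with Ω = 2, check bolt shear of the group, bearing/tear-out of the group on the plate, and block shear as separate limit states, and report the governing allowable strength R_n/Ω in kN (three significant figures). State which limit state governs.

Bolt shear: A_b = π·16²/4 = 201.1 mm²; R_n = 469 × 201.1 × 3 × 1 / 1000 = 282.9 kN → 282.9 / 2 = 141 kN.
Bearing: edge l_c = 31, r_n = 100.4 kN; interior l_c = 32, r_n = 103.7 kN; R_n = 100.4 + 2·103.7 = 307.8 kN → 154 kN.
Block shear: A_gv = 840, A_nv = 540, A_nt = 90 mm²; R_n = min(0.6F_uA_nv, 0.6F_yA_gv) + U_bs·F_u·A_nt = 186.3 kN → 93.2 kN.
Block shear governs: 93.2 kN.

93.2 kN (block shear governs)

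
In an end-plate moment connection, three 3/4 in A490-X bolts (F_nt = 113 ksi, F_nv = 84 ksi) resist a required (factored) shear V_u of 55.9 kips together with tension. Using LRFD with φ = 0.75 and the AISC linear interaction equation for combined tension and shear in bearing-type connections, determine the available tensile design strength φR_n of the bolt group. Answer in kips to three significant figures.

70.8 kips

A_b = π·0.75²/4 = 0.4418 in²; f_rv = 55.9 / (3 × 0.4418) = 42.18 ksi.
F'_nt = 1.3 F_nt − (F_nt / φF_nv) f_rv = 1.3·113 − (113/(0.75·84))·42.18 = 71.25 ksi, capped at F_nt → F'_nt = 71.25 ksi.
R_n = F'_nt · A_b · n = 71.25 × 0.4418 × 3 = 94.43 kips.
Design strength φR_n = 0.75 × 94.43 = 70.8 kips.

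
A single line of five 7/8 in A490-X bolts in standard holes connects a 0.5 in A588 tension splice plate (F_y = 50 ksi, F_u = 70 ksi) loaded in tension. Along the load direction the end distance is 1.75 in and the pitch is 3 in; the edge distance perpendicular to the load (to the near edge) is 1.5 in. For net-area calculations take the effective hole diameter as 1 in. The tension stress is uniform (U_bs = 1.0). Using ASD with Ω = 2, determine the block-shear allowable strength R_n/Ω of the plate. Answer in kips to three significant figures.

115 kips

Shear plane L_v = 1.75 + 4·3 = 13.75 in; A_gv = 13.75 × 0.5 = 6.875 in².
A_nv = (13.75 − 4.5·1) × 0.5 = 4.625 in².
A_nt = (1.5 − 0.5·1) × 0.5 = 0.5 in².
0.6 F_u A_nv = 194.2 kips; 0.6 F_y A_gv = 206.2 kips → shear rupture governs the shear term.
R_n = 194.2 + 1.0 × 70 × 0.5 = 229.2 kips.
Allowable strength R_n/Ω = 229.2 / 2 = 115 kips.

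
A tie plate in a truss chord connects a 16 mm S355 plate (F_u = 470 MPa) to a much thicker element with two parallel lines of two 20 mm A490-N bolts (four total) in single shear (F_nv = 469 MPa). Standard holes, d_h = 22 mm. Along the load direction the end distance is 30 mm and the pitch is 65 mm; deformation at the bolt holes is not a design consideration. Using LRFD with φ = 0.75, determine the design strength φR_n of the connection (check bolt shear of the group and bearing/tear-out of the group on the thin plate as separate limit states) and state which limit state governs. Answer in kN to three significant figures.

Bolt shear: A_b = π·20²/4 = 314.2 mm²; R_n = 469 × 314.2 × 4 × 1 / 1000 = 589.4 kN → 0.75 × 589.4 = 442 kN.
Bearing (1.5 l_c t F_u ≤ 3.0 d t F_u): upper limit = 3.0·20·16·470 / 1000 = 451.2 kN.
  Edge l_c = 30 − 22/2 = 19 → r_n = 214.3 kN; interior l_c = 65 − 22 = 43 → r_n = 451.2 kN.
  R_n,bearing = 2·214.3 + 2·451.2 = 1331 kN → 0.75 × 1331 = 998 kN.
Bolt shear governs: 442 kN.

442 kN (bolt shear governs)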